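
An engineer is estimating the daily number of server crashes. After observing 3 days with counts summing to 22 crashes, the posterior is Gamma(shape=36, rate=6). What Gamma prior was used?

Gamma(shape=14, rate=3)

Gamma–Poisson conjugacy: posterior shape = α + Σxᵢ, posterior rate = β + n.
So α = 36 − 22 = 14 and β = 6 − 3 = 3.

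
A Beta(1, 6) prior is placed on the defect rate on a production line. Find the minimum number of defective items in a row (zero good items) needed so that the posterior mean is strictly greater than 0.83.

k = 29

After k defective items and 0 good items the posterior is Beta(1+k, 6), with mean (1+k)/(1+6+k).
Set (1+k)/(7+k) > 0.83 and solve: k > (0.83·7 − 1)/(1 − 0.83) = 28.294.
The smallest integer exceeding 28.294 is 29, and checking k=29: (30)/(36) = 0.8333 > 0.83.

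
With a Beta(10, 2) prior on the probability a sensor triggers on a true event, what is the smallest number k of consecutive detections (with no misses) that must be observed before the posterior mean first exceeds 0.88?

After k detections and 0 misses the posterior is Beta(10+k, 2), with mean (10+k)/(10+2+k).
Set (10+k)/(12+k) > 0.88 and solve: k > (0.88·12 − 10)/(1 − 0.88) = 4.667.
The smallest integer exceeding 4.667 is 5, and checking k=5: (15)/(17) = 0.8824 > 0.88.

k = 5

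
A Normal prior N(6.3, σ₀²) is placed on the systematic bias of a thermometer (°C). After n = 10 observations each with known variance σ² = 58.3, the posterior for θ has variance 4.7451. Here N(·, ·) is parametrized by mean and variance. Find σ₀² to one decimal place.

For the Normal–Normal model with known σ², precisions add: τ_n = τ₀ + n/σ².
So 1/σ₀² = 1/4.7451 − 10/58.3 = 0.210744 − 0.171527 = 0.039217.
Hence σ₀² = 1/0.039217 ≈ 25.5.

σ₀² = 25.5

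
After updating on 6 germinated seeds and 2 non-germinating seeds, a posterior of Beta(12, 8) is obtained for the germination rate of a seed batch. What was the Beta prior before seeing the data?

Beta is conjugate to the binomial likelihood: posterior = Beta(α+s, β+f).
So α = 12 − 6 = 6 and β = 8 − 2 = 6.

Beta(6, 6)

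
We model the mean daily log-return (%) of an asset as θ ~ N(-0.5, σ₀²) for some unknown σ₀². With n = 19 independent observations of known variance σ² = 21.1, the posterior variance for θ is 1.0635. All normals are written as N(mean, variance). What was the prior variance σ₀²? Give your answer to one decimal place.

σ₀² = 25.1

Posterior precision equals prior precision plus data precision: 1/σ_n² = 1/σ₀² + n/σ².
So 1/σ₀² = 1/1.0635 − 19/21.1 = 0.940291 − 0.900474 = 0.039817.
Hence σ₀² = 1/0.039817 ≈ 25.1.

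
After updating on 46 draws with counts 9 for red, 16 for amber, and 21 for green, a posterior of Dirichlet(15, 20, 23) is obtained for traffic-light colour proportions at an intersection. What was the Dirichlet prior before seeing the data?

For a Dirichlet(α) prior with multinomial counts c, the posterior is Dirichlet(α + c) componentwise.
Subtract each count from the matching posterior parameter: 15−9=6, 20−16=4, 23−21=2.

Dirichlet(6, 4, 2)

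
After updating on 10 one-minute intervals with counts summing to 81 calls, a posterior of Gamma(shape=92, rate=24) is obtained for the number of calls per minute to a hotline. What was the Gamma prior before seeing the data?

Gamma–Poisson conjugacy: posterior shape = α + Σxᵢ, posterior rate = β + n.
So α = 92 − 81 = 11 and β = 24 − 10 = 14.

Gamma(shape=11, rate=14)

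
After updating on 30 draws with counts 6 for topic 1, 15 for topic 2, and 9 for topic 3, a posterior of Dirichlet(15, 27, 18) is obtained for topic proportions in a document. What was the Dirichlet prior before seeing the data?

Dirichlet(9, 12, 9)

For a Dirichlet(α) prior with multinomial counts c, the posterior is Dirichlet(α + c) componentwise.
Subtract each count from the matching posterior parameter: 15−6=9, 27−15=12, 18−9=9.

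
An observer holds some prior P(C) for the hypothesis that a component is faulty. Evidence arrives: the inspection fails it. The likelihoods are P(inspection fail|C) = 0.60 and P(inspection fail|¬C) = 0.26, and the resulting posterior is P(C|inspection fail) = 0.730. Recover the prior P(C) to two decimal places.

P(C) = 0.54

In odds form, posterior odds = prior odds × likelihood ratio, so prior odds = posterior odds ÷ LR.
Posterior odds = 0.730/(1−0.730) = 2.7037. LR = 0.60/0.26 = 2.3077.
Prior odds = 2.7037/2.3077 = 1.1716, so P(C) = 1.1716/(1+1.1716) ≈ 0.54.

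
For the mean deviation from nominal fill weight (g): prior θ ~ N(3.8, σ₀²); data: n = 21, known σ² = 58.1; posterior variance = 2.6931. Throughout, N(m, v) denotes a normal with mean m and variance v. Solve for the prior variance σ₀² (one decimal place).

For the Normal–Normal model with known σ², precisions add: τ_n = τ₀ + n/σ².
So 1/σ₀² = 1/2.6931 − 21/58.1 = 0.371319 − 0.361446 = 0.009873.
Hence σ₀² = 1/0.009873 ≈ 101.3.

σ₀² = 101.3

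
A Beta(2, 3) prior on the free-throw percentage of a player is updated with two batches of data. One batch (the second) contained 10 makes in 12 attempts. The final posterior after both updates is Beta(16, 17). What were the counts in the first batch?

Sequential conjugate updates are equivalent to a single update on the pooled data, so total successes = posterior α − prior α and total failures = posterior β − prior β.
Total across both batches: 16−2=14 makes, 17−3=14 misses.
Subtract the second batch: 14−10=4 makes and 14−2=12 misses.

4 makes and 12 misses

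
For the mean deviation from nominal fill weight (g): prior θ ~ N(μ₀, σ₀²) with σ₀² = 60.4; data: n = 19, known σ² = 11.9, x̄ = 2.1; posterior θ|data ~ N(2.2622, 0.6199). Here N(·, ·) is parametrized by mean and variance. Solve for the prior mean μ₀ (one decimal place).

μ₀ = 17.9

The posterior mean is a precision-weighted average: μ_n = (τ₀μ₀ + τ_data·x̄)/(τ₀+τ_data), with τ₀=1/σ₀² and τ_data=n/σ².
Here τ₀ = 1/60.4 = 0.016556 and τ_data = 19/11.9 = 1.596639, so τ_n = 1.613195.
Rearranging for μ₀: μ₀ = (μ_n·τ_n − τ_data·x̄)/τ₀ = (2.2622·1.613195 − 1.596639·2.1) / 0.016556 = 0.296428/0.016556 ≈ 17.9.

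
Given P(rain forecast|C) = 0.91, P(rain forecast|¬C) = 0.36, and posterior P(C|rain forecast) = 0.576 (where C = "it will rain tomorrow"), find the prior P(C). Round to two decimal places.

P(C) = 0.35

In odds form, posterior odds = prior odds × likelihood ratio, so prior odds = posterior odds ÷ LR.
Posterior odds = 0.576/(1−0.576) = 1.3585. LR = 0.91/0.36 = 2.5278.
Prior odds = 1.3585/2.5278 = 0.5374, so P(C) = 0.5374/(1+0.5374) ≈ 0.35.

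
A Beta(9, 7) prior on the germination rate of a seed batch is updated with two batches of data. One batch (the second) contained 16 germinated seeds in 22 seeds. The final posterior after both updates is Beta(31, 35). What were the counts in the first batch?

6 germinated seeds and 22 non-germinating seeds

Because Beta–binomial updating is additive in the counts, the combined data contributed (α_post−α_prior, β_post−β_prior) successes and failures.
Total across both batches: 31−9=22 germinated seeds, 35−7=28 non-germinating seeds.
Subtract the second batch: 22−16=6 germinated seeds and 28−6=22 non-germinating seeds.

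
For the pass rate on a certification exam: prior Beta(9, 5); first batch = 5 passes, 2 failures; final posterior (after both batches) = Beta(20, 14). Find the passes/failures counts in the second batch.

Sequential conjugate updates are equivalent to a single update on the pooled data, so total successes = posterior α − prior α and total failures = posterior β − prior β.
Total across both batches: 20−9=11 passes, 14−5=9 failures.
Subtract the first batch: 11−5=6 passes and 9−2=7 failures.

6 passes and 7 failures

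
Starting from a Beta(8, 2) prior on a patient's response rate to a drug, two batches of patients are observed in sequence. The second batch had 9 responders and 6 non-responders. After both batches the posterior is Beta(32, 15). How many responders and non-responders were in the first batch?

Sequential conjugate updates are equivalent to a single update on the pooled data, so total successes = posterior α − prior α and total failures = posterior β − prior β.
Total across both batches: 32−8=24 responders, 15−2=13 non-responders.
Subtract the second batch: 24−9=15 responders and 13−6=7 non-responders.

15 responders and 7 non-responders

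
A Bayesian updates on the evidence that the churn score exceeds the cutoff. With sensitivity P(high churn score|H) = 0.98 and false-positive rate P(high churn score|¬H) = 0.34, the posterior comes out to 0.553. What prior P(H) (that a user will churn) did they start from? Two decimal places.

Bayes' rule in odds form gives O(H|E) = O(H)·[P(E|H)/P(E|¬H)], hence O(H) = O(H|E)/LR.
Posterior odds = 0.553/(1−0.553) = 1.2371. LR = 0.98/0.34 = 2.8824.
Prior odds = 1.2371/2.8824 = 0.4292, so P(H) = 0.4292/(1+0.4292) ≈ 0.30.

P(H) = 0.30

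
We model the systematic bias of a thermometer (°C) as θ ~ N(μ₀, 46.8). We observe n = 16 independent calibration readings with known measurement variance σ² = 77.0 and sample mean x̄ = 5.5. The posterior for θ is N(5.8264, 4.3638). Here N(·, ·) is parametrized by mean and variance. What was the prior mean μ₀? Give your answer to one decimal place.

μ₀ = 9.0

The posterior mean is a precision-weighted average: μ_n = (τ₀μ₀ + τ_data·x̄)/(τ₀+τ_data), with τ₀=1/σ₀² and τ_data=n/σ².
Here τ₀ = 1/46.8 = 0.021368 and τ_data = 16/77.0 = 0.207792, so τ_n = 0.229160.
Rearranging for μ₀: μ₀ = (μ_n·τ_n − τ_data·x̄)/τ₀ = (5.8264·0.229160 − 0.207792·5.5) / 0.021368 = 0.192322/0.021368 ≈ 9.0.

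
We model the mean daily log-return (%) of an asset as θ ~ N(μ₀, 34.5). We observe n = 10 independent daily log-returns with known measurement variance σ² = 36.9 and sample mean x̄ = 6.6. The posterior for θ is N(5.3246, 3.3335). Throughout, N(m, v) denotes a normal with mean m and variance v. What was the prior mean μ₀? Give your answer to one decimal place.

With known observation variance, the Normal–Normal posterior has precision τ_n = τ₀ + n/σ² and mean μ_n = (τ₀μ₀ + (n/σ²)x̄)/τ_n.
Here τ₀ = 1/34.5 = 0.028986 and τ_data = 10/36.9 = 0.271003, so τ_n = 0.299989.
Rearranging for μ₀: μ₀ = (μ_n·τ_n − τ_data·x̄)/τ₀ = (5.3246·0.299989 − 0.271003·6.6) / 0.028986 = -0.191298/0.028986 ≈ -6.6.

μ₀ = -6.6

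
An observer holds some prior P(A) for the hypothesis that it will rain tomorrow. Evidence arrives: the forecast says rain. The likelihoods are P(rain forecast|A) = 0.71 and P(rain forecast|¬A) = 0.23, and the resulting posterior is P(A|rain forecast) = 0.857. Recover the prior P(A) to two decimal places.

P(A) = 0.66

In odds form, posterior odds = prior odds × likelihood ratio, so prior odds = posterior odds ÷ LR.
Posterior odds = 0.857/(1−0.857) = 5.9930. LR = 0.71/0.23 = 3.0870.
Prior odds = 5.9930/3.0870 = 1.9414, so P(A) = 1.9414/(1+1.9414) ≈ 0.66.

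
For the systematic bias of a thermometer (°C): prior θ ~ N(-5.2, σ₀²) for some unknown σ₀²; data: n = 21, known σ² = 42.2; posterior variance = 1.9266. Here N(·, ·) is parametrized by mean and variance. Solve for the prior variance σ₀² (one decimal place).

Posterior precision equals prior precision plus data precision: 1/σ_n² = 1/σ₀² + n/σ².
So 1/σ₀² = 1/1.9266 − 21/42.2 = 0.519049 − 0.497630 = 0.021419.
Hence σ₀² = 1/0.021419 ≈ 46.7.

σ₀² = 46.7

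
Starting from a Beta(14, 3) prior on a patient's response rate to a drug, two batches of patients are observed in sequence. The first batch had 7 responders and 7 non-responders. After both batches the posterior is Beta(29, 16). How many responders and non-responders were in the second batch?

Because Beta–binomial updating is additive in the counts, the combined data contributed (α_post−α_prior, β_post−β_prior) successes and failures.
Total across both batches: 29−14=15 responders, 16−3=13 non-responders.
Subtract the first batch: 15−7=8 responders and 13−7=6 non-responders.

8 responders and 6 non-responders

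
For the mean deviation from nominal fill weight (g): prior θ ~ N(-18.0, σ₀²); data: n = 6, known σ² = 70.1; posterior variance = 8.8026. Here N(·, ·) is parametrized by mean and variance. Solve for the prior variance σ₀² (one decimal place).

For the Normal–Normal model with known σ², precisions add: τ_n = τ₀ + n/σ².
So 1/σ₀² = 1/8.8026 − 6/70.1 = 0.113603 − 0.085592 = 0.028011.
Hence σ₀² = 1/0.028011 ≈ 35.7.

σ₀² = 35.7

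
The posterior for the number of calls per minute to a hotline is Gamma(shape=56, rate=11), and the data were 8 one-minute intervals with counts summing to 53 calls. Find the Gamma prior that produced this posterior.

Gamma–Poisson conjugacy: posterior shape = α + Σxᵢ, posterior rate = β + n.
So α = 56 − 53 = 3 and β = 11 − 8 = 3.

Gamma(shape=3, rate=3)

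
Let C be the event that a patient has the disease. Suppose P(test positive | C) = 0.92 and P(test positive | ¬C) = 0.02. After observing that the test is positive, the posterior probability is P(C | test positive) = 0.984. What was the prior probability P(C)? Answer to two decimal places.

P(C) = 0.57

Bayes' rule in odds form gives O(C|E) = O(C)·[P(E|C)/P(E|¬C)], hence O(C) = O(C|E)/LR.
Posterior odds = 0.984/(1−0.984) = 61.5000. LR = 0.92/0.02 = 46.0000.
Prior odds = 61.5000/46.0000 = 1.3370, so P(C) = 1.3370/(1+1.3370) ≈ 0.57.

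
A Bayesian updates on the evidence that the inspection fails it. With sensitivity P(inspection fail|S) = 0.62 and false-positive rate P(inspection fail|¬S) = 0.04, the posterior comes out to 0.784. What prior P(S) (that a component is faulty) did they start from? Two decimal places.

P(S) = 0.19

Bayes' rule in odds form gives O(S|E) = O(S)·[P(E|S)/P(E|¬S)], hence O(S) = O(S|E)/LR.
Posterior odds = 0.784/(1−0.784) = 3.6296. LR = 0.62/0.04 = 15.5000.
Prior odds = 3.6296/15.5000 = 0.2342, so P(S) = 0.2342/(1+0.2342) ≈ 0.19.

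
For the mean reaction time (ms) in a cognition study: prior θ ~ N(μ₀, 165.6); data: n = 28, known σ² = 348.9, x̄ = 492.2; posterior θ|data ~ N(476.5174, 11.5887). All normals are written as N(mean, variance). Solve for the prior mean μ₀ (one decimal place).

μ₀ = 268.1

With known observation variance, the Normal–Normal posterior has precision τ_n = τ₀ + n/σ² and mean μ_n = (τ₀μ₀ + (n/σ²)x̄)/τ_n.
Here τ₀ = 1/165.6 = 0.006039 and τ_data = 28/348.9 = 0.080252, so τ_n = 0.086291.
Rearranging for μ₀: μ₀ = (μ_n·τ_n − τ_data·x̄)/τ₀ = (476.5174·0.086291 − 0.080252·492.2) / 0.006039 = 1.619129/0.006039 ≈ 268.1.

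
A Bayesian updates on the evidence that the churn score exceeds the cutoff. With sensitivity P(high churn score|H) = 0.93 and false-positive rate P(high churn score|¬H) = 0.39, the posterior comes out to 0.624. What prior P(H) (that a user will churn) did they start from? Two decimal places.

In odds form, posterior odds = prior odds × likelihood ratio, so prior odds = posterior odds ÷ LR.
Posterior odds = 0.624/(1−0.624) = 1.6596. LR = 0.93/0.39 = 2.3846.
Prior odds = 1.6596/2.3846 = 0.6960, so P(H) = 0.6960/(1+0.6960) ≈ 0.41.

P(H) = 0.41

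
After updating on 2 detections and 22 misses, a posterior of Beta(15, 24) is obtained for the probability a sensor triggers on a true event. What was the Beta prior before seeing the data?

Beta(13, 2)

A Beta(a, b) prior with s successes and f failures in binomial data gives a Beta(a+s, b+f) posterior.
So a = 15 − 2 = 13 and b = 24 − 22 = 2.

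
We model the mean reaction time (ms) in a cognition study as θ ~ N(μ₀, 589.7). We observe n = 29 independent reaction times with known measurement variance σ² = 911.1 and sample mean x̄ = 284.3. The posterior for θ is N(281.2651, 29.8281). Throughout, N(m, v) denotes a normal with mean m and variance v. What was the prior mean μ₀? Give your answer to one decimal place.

μ₀ = 224.3

With known observation variance, the Normal–Normal posterior has precision τ_n = τ₀ + n/σ² and mean μ_n = (τ₀μ₀ + (n/σ²)x̄)/τ_n.
Here τ₀ = 1/589.7 = 0.001696 and τ_data = 29/911.1 = 0.031830, so τ_n = 0.033526.
Rearranging for μ₀: μ₀ = (μ_n·τ_n − τ_data·x̄)/τ₀ = (281.2651·0.033526 − 0.031830·284.3) / 0.001696 = 0.380425/0.001696 ≈ 224.3.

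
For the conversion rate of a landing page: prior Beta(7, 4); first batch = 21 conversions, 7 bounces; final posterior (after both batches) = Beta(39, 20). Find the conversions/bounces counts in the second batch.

11 conversions and 9 bounces

Sequential conjugate updates are equivalent to a single update on the pooled data, so total successes = posterior α − prior α and total failures = posterior β − prior β.
Total across both batches: 39−7=32 conversions, 20−4=16 bounces.
Subtract the first batch: 32−21=11 conversions and 16−7=9 bounces.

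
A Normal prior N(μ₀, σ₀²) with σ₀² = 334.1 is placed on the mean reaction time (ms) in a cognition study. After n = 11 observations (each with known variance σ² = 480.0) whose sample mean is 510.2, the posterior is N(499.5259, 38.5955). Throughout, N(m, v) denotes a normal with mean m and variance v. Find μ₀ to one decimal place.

μ₀ = 417.8

With known observation variance, the Normal–Normal posterior has precision τ_n = τ₀ + n/σ² and mean μ_n = (τ₀μ₀ + (n/σ²)x̄)/τ_n.
Here τ₀ = 1/334.1 = 0.002993 and τ_data = 11/480.0 = 0.022917, so τ_n = 0.025910.
Rearranging for μ₀: μ₀ = (μ_n·τ_n − τ_data·x̄)/τ₀ = (499.5259·0.025910 − 0.022917·510.2) / 0.002993 = 1.250463/0.002993 ≈ 417.8.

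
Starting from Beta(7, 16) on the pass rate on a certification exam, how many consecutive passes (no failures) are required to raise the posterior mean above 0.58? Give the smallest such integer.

k = 16

After k passes and 0 failures the posterior is Beta(7+k, 16), with mean (7+k)/(7+16+k).
Set (7+k)/(23+k) > 0.58 and solve: k > (0.58·23 − 7)/(1 − 0.58) = 15.095.
The smallest integer exceeding 15.095 is 16, and checking k=16: (23)/(39) = 0.5897 > 0.58.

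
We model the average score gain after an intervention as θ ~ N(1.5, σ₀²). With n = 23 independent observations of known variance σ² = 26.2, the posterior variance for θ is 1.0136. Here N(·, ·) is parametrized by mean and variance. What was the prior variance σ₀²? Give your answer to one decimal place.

σ₀² = 9.2

Posterior precision equals prior precision plus data precision: 1/σ_n² = 1/σ₀² + n/σ².
So 1/σ₀² = 1/1.0136 − 23/26.2 = 0.986582 − 0.877863 = 0.108719.
Hence σ₀² = 1/0.108719 ≈ 9.2.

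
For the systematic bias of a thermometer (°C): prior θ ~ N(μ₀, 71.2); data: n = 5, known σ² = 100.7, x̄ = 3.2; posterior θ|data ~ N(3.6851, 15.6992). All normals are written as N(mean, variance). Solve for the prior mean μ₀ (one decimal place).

With known observation variance, the Normal–Normal posterior has precision τ_n = τ₀ + n/σ² and mean μ_n = (τ₀μ₀ + (n/σ²)x̄)/τ_n.
Here τ₀ = 1/71.2 = 0.014045 and τ_data = 5/100.7 = 0.049652, so τ_n = 0.063697.
Rearranging for μ₀: μ₀ = (μ_n·τ_n − τ_data·x̄)/τ₀ = (3.6851·0.063697 − 0.049652·3.2) / 0.014045 = 0.075843/0.014045 ≈ 5.4.

μ₀ = 5.4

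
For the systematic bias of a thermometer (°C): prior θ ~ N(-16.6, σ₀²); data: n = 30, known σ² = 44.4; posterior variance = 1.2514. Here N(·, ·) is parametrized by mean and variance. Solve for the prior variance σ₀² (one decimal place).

σ₀² = 8.1

For the Normal–Normal model with known σ², precisions add: τ_n = τ₀ + n/σ².
So 1/σ₀² = 1/1.2514 − 30/44.4 = 0.799105 − 0.675676 = 0.123429.
Hence σ₀² = 1/0.123429 ≈ 8.1.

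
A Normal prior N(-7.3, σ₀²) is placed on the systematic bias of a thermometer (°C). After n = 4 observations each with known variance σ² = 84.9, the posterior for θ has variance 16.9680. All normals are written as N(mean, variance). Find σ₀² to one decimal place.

Posterior precision equals prior precision plus data precision: 1/σ_n² = 1/σ₀² + n/σ².
So 1/σ₀² = 1/16.9680 − 4/84.9 = 0.058934 − 0.047114 = 0.011820.
Hence σ₀² = 1/0.011820 ≈ 84.6.

σ₀² = 84.6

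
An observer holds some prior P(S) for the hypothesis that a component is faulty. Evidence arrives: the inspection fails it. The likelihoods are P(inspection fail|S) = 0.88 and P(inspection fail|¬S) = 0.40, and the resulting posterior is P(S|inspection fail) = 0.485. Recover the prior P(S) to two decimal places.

In odds form, posterior odds = prior odds × likelihood ratio, so prior odds = posterior odds ÷ LR.
Posterior odds = 0.485/(1−0.485) = 0.9417. LR = 0.88/0.40 = 2.2000.
Prior odds = 0.9417/2.2000 = 0.4280, so P(S) = 0.4280/(1+0.4280) ≈ 0.30.

P(S) = 0.30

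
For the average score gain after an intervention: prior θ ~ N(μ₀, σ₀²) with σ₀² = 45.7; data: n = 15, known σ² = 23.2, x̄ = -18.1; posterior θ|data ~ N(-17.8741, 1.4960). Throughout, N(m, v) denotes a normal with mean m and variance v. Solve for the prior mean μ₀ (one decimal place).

The posterior mean is a precision-weighted average: μ_n = (τ₀μ₀ + τ_data·x̄)/(τ₀+τ_data), with τ₀=1/σ₀² and τ_data=n/σ².
Here τ₀ = 1/45.7 = 0.021882 and τ_data = 15/23.2 = 0.646552, so τ_n = 0.668434.
Rearranging for μ₀: μ₀ = (μ_n·τ_n − τ_data·x̄)/τ₀ = (-17.8741·0.668434 − 0.646552·-18.1) / 0.021882 = -0.245065/0.021882 ≈ -11.2.

μ₀ = -11.2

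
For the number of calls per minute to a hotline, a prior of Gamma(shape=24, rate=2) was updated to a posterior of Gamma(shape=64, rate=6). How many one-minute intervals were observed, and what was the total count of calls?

A Gamma(α, β) prior (rate parametrization) on a Poisson rate with n observations summing to S gives posterior Gamma(α+S, β+n).
Matching: Σxᵢ = 64 − 24 = 40 and n = 6 − 2 = 4.

n = 4 one-minute intervals with total 40 calls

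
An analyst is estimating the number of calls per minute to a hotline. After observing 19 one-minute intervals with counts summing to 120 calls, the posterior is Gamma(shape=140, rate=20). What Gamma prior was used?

Gamma(shape=20, rate=1)

A Gamma(α, β) prior (rate parametrization) on a Poisson rate with n observations summing to S gives posterior Gamma(α+S, β+n).
So α = 140 − 120 = 20 and β = 20 − 19 = 1.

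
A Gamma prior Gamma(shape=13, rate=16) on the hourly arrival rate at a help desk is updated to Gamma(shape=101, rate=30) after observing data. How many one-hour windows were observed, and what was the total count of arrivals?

n = 14 one-hour windows with total 88 arrivals

Gamma–Poisson conjugacy: posterior shape = α + Σxᵢ, posterior rate = β + n.
Matching: Σxᵢ = 101 − 13 = 88 and n = 30 − 16 = 14.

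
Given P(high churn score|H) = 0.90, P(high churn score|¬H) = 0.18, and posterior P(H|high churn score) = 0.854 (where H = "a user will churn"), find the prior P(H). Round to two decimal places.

P(H) = 0.54

Bayes' rule in odds form gives O(H|E) = O(H)·[P(E|H)/P(E|¬H)], hence O(H) = O(H|E)/LR.
Posterior odds = 0.854/(1−0.854) = 5.8493. LR = 0.90/0.18 = 5.0000.
Prior odds = 5.8493/5.0000 = 1.1699, so P(H) = 1.1699/(1+1.1699) ≈ 0.54.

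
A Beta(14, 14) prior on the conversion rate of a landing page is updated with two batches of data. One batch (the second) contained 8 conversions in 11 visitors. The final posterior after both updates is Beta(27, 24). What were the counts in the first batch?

5 conversions and 7 bounces

Because Beta–binomial updating is additive in the counts, the combined data contributed (α_post−α_prior, β_post−β_prior) successes and failures.
Total across both batches: 27−14=13 conversions, 24−14=10 bounces.
Subtract the second batch: 13−8=5 conversions and 10−3=7 bounces.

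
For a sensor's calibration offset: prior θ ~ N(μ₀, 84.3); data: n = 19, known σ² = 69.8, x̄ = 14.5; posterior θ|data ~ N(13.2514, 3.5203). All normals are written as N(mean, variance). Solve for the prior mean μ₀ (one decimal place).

With known observation variance, the Normal–Normal posterior has precision τ_n = τ₀ + n/σ² and mean μ_n = (τ₀μ₀ + (n/σ²)x̄)/τ_n.
Here τ₀ = 1/84.3 = 0.011862 and τ_data = 19/69.8 = 0.272206, so τ_n = 0.284068.
Rearranging for μ₀: μ₀ = (μ_n·τ_n − τ_data·x̄)/τ₀ = (13.2514·0.284068 − 0.272206·14.5) / 0.011862 = -0.182688/0.011862 ≈ -15.4.

μ₀ = -15.4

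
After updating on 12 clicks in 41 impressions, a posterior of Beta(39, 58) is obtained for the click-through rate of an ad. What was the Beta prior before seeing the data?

Beta(27, 29)

A Beta(α, β) prior with s successes and f failures in binomial data gives a Beta(α+s, β+f) posterior.
So α = 39 − 12 = 27 and β = 58 − 29 = 29.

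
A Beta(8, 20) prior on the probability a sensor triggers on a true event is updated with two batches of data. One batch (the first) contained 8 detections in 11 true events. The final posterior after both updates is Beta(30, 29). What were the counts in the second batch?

14 detections and 6 misses

Sequential conjugate updates are equivalent to a single update on the pooled data, so total successes = posterior α − prior α and total failures = posterior β − prior β.
Total across both batches: 30−8=22 detections, 29−20=9 misses.
Subtract the first batch: 22−8=14 detections and 9−3=6 misses.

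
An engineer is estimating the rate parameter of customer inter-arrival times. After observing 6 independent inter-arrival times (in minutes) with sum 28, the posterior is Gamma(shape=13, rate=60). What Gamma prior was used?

Gamma(shape=7, rate=32)

For an exponential likelihood with a Gamma(α, β) prior on the rate, n observations with total T give posterior Gamma(α+n, β+T).
So α = 13 − 6 = 7 and β = 60 − 28 = 32.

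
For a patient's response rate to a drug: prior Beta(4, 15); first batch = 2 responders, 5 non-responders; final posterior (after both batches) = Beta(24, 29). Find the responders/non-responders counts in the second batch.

18 responders and 9 non-responders

Sequential conjugate updates are equivalent to a single update on the pooled data, so total successes = posterior α − prior α and total failures = posterior β − prior β.
Total across both batches: 24−4=20 responders, 29−15=14 non-responders.
Subtract the first batch: 20−2=18 responders and 14−5=9 non-responders.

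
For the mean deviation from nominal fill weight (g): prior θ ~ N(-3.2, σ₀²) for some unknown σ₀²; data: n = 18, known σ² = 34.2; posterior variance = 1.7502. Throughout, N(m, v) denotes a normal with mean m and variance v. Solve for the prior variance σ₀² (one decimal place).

Posterior precision equals prior precision plus data precision: 1/σ_n² = 1/σ₀² + n/σ².
So 1/σ₀² = 1/1.7502 − 18/34.2 = 0.571363 − 0.526316 = 0.045047.
Hence σ₀² = 1/0.045047 ≈ 22.2.

σ₀² = 22.2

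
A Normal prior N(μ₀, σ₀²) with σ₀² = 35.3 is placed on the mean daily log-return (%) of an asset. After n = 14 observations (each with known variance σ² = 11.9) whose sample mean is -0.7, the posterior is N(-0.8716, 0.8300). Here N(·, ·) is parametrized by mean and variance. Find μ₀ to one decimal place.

With known observation variance, the Normal–Normal posterior has precision τ_n = τ₀ + n/σ² and mean μ_n = (τ₀μ₀ + (n/σ²)x̄)/τ_n.
Here τ₀ = 1/35.3 = 0.028329 and τ_data = 14/11.9 = 1.176471, so τ_n = 1.204800.
Rearranging for μ₀: μ₀ = (μ_n·τ_n − τ_data·x̄)/τ₀ = (-0.8716·1.204800 − 1.176471·-0.7) / 0.028329 = -0.226574/0.028329 ≈ -8.0.

μ₀ = -8.0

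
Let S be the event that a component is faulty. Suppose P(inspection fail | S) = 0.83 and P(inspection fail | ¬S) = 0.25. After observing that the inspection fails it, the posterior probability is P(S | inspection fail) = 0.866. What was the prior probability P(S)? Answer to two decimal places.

In odds form, posterior odds = prior odds × likelihood ratio, so prior odds = posterior odds ÷ LR.
Posterior odds = 0.866/(1−0.866) = 6.4627. LR = 0.83/0.25 = 3.3200.
Prior odds = 6.4627/3.3200 = 1.9466, so P(S) = 1.9466/(1+1.9466) ≈ 0.66.

P(S) = 0.66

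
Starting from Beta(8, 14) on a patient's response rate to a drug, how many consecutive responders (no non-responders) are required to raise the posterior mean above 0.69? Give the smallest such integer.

k = 24

After k responders and 0 non-responders the posterior is Beta(8+k, 14), with mean (8+k)/(8+14+k).
Set (8+k)/(22+k) > 0.69 and solve: k > (0.69·22 − 8)/(1 − 0.69) = 23.161.
The smallest integer exceeding 23.161 is 24, and checking k=24: (32)/(46) = 0.6957 > 0.69.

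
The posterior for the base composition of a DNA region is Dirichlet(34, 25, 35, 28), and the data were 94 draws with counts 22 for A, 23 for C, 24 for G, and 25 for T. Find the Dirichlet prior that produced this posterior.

For a Dirichlet(α) prior with multinomial counts c, the posterior is Dirichlet(α + c) componentwise.
Subtract each count from the matching posterior parameter: 34−22=12, 25−23=2, 35−24=11, 28−25=3.

Dirichlet(12, 2, 11, 3)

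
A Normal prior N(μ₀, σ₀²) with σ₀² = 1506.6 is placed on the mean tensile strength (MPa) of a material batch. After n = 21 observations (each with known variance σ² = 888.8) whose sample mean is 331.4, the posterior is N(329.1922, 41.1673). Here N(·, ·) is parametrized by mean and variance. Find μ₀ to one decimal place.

μ₀ = 250.6

The posterior mean is a precision-weighted average: μ_n = (τ₀μ₀ + τ_data·x̄)/(τ₀+τ_data), with τ₀=1/σ₀² and τ_data=n/σ².
Here τ₀ = 1/1506.6 = 0.000664 and τ_data = 21/888.8 = 0.023627, so τ_n = 0.024291.
Rearranging for μ₀: μ₀ = (μ_n·τ_n − τ_data·x̄)/τ₀ = (329.1922·0.024291 − 0.023627·331.4) / 0.000664 = 0.166420/0.000664 ≈ 250.6.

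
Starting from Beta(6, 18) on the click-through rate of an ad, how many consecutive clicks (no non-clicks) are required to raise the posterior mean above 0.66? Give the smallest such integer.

k = 29

After k clicks and 0 non-clicks the posterior is Beta(6+k, 18), with mean (6+k)/(6+18+k).
Set (6+k)/(24+k) > 0.66 and solve: k > (0.66·24 − 6)/(1 − 0.66) = 28.941.
The smallest integer exceeding 28.941 is 29, and checking k=29: (35)/(53) = 0.6604 > 0.66.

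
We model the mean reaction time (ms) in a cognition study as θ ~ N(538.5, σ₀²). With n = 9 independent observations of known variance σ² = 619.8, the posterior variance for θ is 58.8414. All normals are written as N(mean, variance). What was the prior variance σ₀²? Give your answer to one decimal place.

σ₀² = 404.2

Posterior precision equals prior precision plus data precision: 1/σ_n² = 1/σ₀² + n/σ².
So 1/σ₀² = 1/58.8414 − 9/619.8 = 0.016995 − 0.014521 = 0.002474.
Hence σ₀² = 1/0.002474 ≈ 404.2.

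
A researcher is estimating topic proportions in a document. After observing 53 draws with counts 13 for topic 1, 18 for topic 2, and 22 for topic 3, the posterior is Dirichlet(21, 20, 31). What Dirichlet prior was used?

For a Dirichlet(α) prior with multinomial counts c, the posterior is Dirichlet(α + c) componentwise.
Subtract each count from the matching posterior parameter: 21−13=8, 20−18=2, 31−22=9.

Dirichlet(8, 2, 9)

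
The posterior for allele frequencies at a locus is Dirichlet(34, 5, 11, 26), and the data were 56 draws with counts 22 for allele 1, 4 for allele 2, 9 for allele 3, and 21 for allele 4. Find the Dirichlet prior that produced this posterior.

For a Dirichlet(α) prior with multinomial counts c, the posterior is Dirichlet(α + c) componentwise.
Subtract each count from the matching posterior parameter: 34−22=12, 5−4=1, 11−9=2, 26−21=5.

Dirichlet(12, 1, 2, 5)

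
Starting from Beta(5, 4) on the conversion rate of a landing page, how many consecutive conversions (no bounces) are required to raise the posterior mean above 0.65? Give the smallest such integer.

k = 3

After k conversions and 0 bounces the posterior is Beta(5+k, 4), with mean (5+k)/(5+4+k).
Set (5+k)/(9+k) > 0.65 and solve: k > (0.65·9 − 5)/(1 − 0.65) = 2.429.
The smallest integer exceeding 2.429 is 3, and checking k=3: (8)/(12) = 0.6667 > 0.65.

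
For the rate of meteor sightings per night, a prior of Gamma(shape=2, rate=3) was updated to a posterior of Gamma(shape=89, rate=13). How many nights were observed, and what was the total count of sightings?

A Gamma(α, β) prior (rate parametrization) on a Poisson rate with n observations summing to S gives posterior Gamma(α+S, β+n).
Matching: Σxᵢ = 89 − 2 = 87 and n = 13 − 3 = 10.

n = 10 nights with total 87 sightings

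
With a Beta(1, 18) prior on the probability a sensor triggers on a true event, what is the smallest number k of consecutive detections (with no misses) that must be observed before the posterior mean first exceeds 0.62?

After k detections and 0 misses the posterior is Beta(1+k, 18), with mean (1+k)/(1+18+k).
Set (1+k)/(19+k) > 0.62 and solve: k > (0.62·19 − 1)/(1 − 0.62) = 28.368.
The smallest integer exceeding 28.368 is 29, and checking k=29: (30)/(48) = 0.6250 > 0.62.

k = 29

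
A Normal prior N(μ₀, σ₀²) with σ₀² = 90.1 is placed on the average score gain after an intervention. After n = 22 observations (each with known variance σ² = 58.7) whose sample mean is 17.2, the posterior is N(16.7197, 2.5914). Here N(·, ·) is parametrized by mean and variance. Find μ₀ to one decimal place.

With known observation variance, the Normal–Normal posterior has precision τ_n = τ₀ + n/σ² and mean μ_n = (τ₀μ₀ + (n/σ²)x̄)/τ_n.
Here τ₀ = 1/90.1 = 0.011099 and τ_data = 22/58.7 = 0.374787, so τ_n = 0.385886.
Rearranging for μ₀: μ₀ = (μ_n·τ_n − τ_data·x̄)/τ₀ = (16.7197·0.385886 − 0.374787·17.2) / 0.011099 = 0.005562/0.011099 ≈ 0.5.

μ₀ = 0.5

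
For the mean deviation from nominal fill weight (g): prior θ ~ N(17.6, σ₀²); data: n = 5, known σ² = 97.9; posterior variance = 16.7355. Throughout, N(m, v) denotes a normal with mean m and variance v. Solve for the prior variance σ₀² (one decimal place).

Posterior precision equals prior precision plus data precision: 1/σ_n² = 1/σ₀² + n/σ².
So 1/σ₀² = 1/16.7355 − 5/97.9 = 0.059753 − 0.051073 = 0.008680.
Hence σ₀² = 1/0.008680 ≈ 115.2.

σ₀² = 115.2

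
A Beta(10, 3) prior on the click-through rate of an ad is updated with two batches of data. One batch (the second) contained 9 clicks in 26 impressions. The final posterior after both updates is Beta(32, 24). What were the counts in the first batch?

13 clicks and 4 non-clicks

Sequential conjugate updates are equivalent to a single update on the pooled data, so total successes = posterior α − prior α and total failures = posterior β − prior β.
Total across both batches: 32−10=22 clicks, 24−3=21 non-clicks.
Subtract the second batch: 22−9=13 clicks and 21−17=4 non-clicks.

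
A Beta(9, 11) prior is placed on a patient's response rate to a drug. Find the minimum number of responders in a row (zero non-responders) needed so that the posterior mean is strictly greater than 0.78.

After k responders and 0 non-responders the posterior is Beta(9+k, 11), with mean (9+k)/(9+11+k).
Set (9+k)/(20+k) > 0.78 and solve: k > (0.78·20 − 9)/(1 − 0.78) = 30.000.
The smallest integer exceeding 30.000 is 31, and checking k=31: (40)/(51) = 0.7843 > 0.78.

k = 31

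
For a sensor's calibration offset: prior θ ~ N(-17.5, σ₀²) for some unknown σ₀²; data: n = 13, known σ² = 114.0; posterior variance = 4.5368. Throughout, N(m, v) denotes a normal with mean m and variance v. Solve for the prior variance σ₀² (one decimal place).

Posterior precision equals prior precision plus data precision: 1/σ_n² = 1/σ₀² + n/σ².
So 1/σ₀² = 1/4.5368 − 13/114.0 = 0.220420 − 0.114035 = 0.106385.
Hence σ₀² = 1/0.106385 ≈ 9.4.

σ₀² = 9.4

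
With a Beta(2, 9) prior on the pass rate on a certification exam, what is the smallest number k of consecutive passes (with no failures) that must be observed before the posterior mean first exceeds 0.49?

After k passes and 0 failures the posterior is Beta(2+k, 9), with mean (2+k)/(2+9+k).
Set (2+k)/(11+k) > 0.49 and solve: k > (0.49·11 − 2)/(1 − 0.49) = 6.647.
The smallest integer exceeding 6.647 is 7.

k = 7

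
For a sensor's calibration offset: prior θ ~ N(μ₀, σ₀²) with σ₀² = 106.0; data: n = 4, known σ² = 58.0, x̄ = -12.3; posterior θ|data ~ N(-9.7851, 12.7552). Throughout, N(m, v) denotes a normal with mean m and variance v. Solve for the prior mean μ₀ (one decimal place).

With known observation variance, the Normal–Normal posterior has precision τ_n = τ₀ + n/σ² and mean μ_n = (τ₀μ₀ + (n/σ²)x̄)/τ_n.
Here τ₀ = 1/106.0 = 0.009434 and τ_data = 4/58.0 = 0.068966, so τ_n = 0.078400.
Rearranging for μ₀: μ₀ = (μ_n·τ_n − τ_data·x̄)/τ₀ = (-9.7851·0.078400 − 0.068966·-12.3) / 0.009434 = 0.081130/0.009434 ≈ 8.6.

μ₀ = 8.6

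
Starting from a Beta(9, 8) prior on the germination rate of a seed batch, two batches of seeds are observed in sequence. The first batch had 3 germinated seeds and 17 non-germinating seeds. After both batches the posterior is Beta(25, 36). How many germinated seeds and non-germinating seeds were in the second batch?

Because Beta–binomial updating is additive in the counts, the combined data contributed (α_post−α_prior, β_post−β_prior) successes and failures.
Total across both batches: 25−9=16 germinated seeds, 36−8=28 non-germinating seeds.
Subtract the first batch: 16−3=13 germinated seeds and 28−17=11 non-germinating seeds.

13 germinated seeds and 11 non-germinating seeds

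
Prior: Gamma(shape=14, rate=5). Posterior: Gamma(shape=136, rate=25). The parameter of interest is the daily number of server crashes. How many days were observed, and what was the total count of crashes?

n = 20 days with total 122 crashes

A Gamma(α, β) prior (rate parametrization) on a Poisson rate with n observations summing to S gives posterior Gamma(α+S, β+n).
Matching: Σxᵢ = 136 − 14 = 122 and n = 25 − 5 = 20.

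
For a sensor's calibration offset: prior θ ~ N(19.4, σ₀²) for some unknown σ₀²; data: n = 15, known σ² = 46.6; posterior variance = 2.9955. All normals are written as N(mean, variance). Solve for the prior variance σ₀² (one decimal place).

Posterior precision equals prior precision plus data precision: 1/σ_n² = 1/σ₀² + n/σ².
So 1/σ₀² = 1/2.9955 − 15/46.6 = 0.333834 − 0.321888 = 0.011946.
Hence σ₀² = 1/0.011946 ≈ 83.7.

σ₀² = 83.7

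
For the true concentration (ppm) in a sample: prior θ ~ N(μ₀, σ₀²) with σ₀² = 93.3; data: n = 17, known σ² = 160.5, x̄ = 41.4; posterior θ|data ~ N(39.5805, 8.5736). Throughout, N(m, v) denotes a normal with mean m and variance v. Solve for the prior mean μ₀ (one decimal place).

With known observation variance, the Normal–Normal posterior has precision τ_n = τ₀ + n/σ² and mean μ_n = (τ₀μ₀ + (n/σ²)x̄)/τ_n.
Here τ₀ = 1/93.3 = 0.010718 and τ_data = 17/160.5 = 0.105919, so τ_n = 0.116637.
Rearranging for μ₀: μ₀ = (μ_n·τ_n − τ_data·x̄)/τ₀ = (39.5805·0.116637 − 0.105919·41.4) / 0.010718 = 0.231504/0.010718 ≈ 21.6.

μ₀ = 21.6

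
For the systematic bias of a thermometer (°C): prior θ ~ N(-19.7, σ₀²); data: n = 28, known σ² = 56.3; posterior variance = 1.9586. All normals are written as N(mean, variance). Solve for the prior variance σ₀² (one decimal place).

Posterior precision equals prior precision plus data precision: 1/σ_n² = 1/σ₀² + n/σ².
So 1/σ₀² = 1/1.9586 − 28/56.3 = 0.510569 − 0.497336 = 0.013233.
Hence σ₀² = 1/0.013233 ≈ 75.6.

σ₀² = 75.6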